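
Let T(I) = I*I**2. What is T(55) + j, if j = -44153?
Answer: 122222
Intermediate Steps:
T(I) = I**3
T(55) + j = 55**3 - 44153 = 166375 - 44153 = 122222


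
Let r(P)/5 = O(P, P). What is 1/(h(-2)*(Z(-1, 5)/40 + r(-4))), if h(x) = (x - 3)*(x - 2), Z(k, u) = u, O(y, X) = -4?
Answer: -2/795 ≈ -0.0025157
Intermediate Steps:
r(P) = -20 (r(P) = 5*(-4) = -20)
h(x) = (-3 + x)*(-2 + x)
1/(h(-2)*(Z(-1, 5)/40 + r(-4))) = 1/((6 + (-2)² - 5*(-2))*(5/40 - 20)) = 1/((6 + 4 + 10)*(5*(1/40) - 20)) = 1/(20*(⅛ - 20)) = 1/(20*(-159/8)) = 1/(-795/2) = -2/795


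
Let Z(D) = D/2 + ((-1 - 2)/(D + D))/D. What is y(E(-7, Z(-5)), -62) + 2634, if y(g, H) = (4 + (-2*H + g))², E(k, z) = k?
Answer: 17275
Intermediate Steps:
Z(D) = D/2 - 3/(2*D²) (Z(D) = D*(½) + (-3*1/(2*D))/D = D/2 + (-3/(2*D))/D = D/2 - 3/(2*D²))
y(g, H) = (4 + g - 2*H)² (y(g, H) = (4 + (g - 2*H))² = (4 + g - 2*H)²)
y(E(-7, Z(-5)), -62) + 2634 = (4 - 7 - 2*(-62))² + 2634 = (4 - 7 + 124)² + 2634 = 121² + 2634 = 14641 + 2634 = 17275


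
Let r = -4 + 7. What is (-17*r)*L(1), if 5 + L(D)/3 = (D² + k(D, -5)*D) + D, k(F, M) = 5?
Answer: -306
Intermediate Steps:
L(D) = -15 + 3*D² + 18*D (L(D) = -15 + 3*((D² + 5*D) + D) = -15 + 3*(D² + 6*D) = -15 + (3*D² + 18*D) = -15 + 3*D² + 18*D)
r = 3
(-17*r)*L(1) = (-17*3)*(-15 + 3*1² + 18*1) = -51*(-15 + 3*1 + 18) = -51*(-15 + 3 + 18) = -51*6 = -306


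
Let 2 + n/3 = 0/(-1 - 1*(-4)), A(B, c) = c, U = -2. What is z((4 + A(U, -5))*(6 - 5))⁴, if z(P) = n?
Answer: 1296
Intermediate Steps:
n = -6 (n = -6 + 3*(0/(-1 - 1*(-4))) = -6 + 3*(0/(-1 + 4)) = -6 + 3*(0/3) = -6 + 3*(0*(⅓)) = -6 + 3*0 = -6 + 0 = -6)
z(P) = -6
z((4 + A(U, -5))*(6 - 5))⁴ = (-6)⁴ = 1296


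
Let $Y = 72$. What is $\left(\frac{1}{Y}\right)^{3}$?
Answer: $\frac{1}{373248} \approx 2.6792 \cdot 10^{-6}$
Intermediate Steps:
$\left(\frac{1}{Y}\right)^{3} = \left(\frac{1}{72}\right)^{3} = \frac{1}{373248}$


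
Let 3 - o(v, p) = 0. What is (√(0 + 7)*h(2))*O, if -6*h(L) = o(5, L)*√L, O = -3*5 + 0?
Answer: 15*√14/2 ≈ 28.062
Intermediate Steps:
o(v, p) = 3 (o(v, p) = 3 - 1*0 = 3 + 0 = 3)
O = -15 (O = -15 + 0 = -15)
h(L) = -√L/2
(√(0 + 7)*h(2))*O = (√(0 + 7)*(-√2/2))*(-15) = (√7*(-√2/2))*(-15) = -√14/2*(-15) = 15*√14/2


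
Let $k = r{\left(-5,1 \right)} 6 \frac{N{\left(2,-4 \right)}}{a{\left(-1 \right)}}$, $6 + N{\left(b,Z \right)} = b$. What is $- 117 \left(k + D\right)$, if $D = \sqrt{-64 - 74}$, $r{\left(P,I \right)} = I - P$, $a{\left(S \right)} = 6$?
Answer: $2808 - 117 i \sqrt{138} \approx 2808.0 - 1374.4 i$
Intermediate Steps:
$N{\left(b,Z \right)} = -6 + b$
$D = i \sqrt{138}$ ($D = \sqrt{-138} = i \sqrt{138} \approx 11.747 i$)
$k = -24$ ($k = \left(1 - -5\right) 6 \frac{-6 + 2}{6} = \left(1 + 5\right) 6 \left(\left(-4\right) \frac{1}{6}\right) = 6 \cdot 6 \left(- \frac{2}{3}\right) = 36 \left(- \frac{2}{3}\right) = -24$)
$- 117 \left(k + D\right) = - 117 \left(-24 + i \sqrt{138}\right) = 2808 - 117 i \sqrt{138}$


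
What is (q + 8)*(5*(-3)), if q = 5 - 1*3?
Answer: -150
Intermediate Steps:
q = 2 (q = 5 - 3 = 2)
(q + 8)*(5*(-3)) = (2 + 8)*(5*(-3)) = 10*(-15) = -150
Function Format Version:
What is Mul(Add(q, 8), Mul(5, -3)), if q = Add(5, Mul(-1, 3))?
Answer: -150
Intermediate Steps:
q = 2 (q = Add(5, -3) = 2)
Mul(Add(q, 8), Mul(5, -3)) = Mul(Add(2, 8), Mul(5, -3)) = Mul(10, -15) = -150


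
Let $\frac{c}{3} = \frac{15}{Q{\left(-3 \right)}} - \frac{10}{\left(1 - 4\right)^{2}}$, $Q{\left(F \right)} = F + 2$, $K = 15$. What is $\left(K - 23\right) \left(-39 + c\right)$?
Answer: $\frac{2096}{3} \approx 698.67$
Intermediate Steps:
$Q{\left(F \right)} = 2 + F$
$c = - \frac{145}{3}$ ($c = 3 \left(\frac{15}{2 - 3} - \frac{10}{\left(1 - 4\right)^{2}}\right) = 3 \left(\frac{15}{-1} - \frac{10}{\left(-3\right)^{2}}\right) = 3 \left(15 \left(-1\right) - \frac{10}{9}\right) = 3 \left(-15 - \frac{10}{9}\right) = 3 \left(- \frac{145}{9}\right) = - \frac{145}{3} \approx -48.333$)
$\left(K - 23\right) \left(-39 + c\right) = \left(15 - 23\right) \left(-39 - \frac{145}{3}\right) = \left(-8\right) \left(- \frac{262}{3}\right) = \frac{2096}{3}$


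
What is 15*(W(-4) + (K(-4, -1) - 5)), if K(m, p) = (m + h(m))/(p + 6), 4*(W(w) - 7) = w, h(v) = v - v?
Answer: 3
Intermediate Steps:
h(v) = 0
W(w) = 7 + w/4
K(m, p) = m/(6 + p) (K(m, p) = (m + 0)/(p + 6) = m/(6 + p))
15*(W(-4) + (K(-4, -1) - 5)) = 15*((7 + (¼)*(-4)) + (-4/(6 - 1) - 5)) = 15*((7 - 1) + (-4/5 - 5)) = 15*(6 + (-4*⅕ - 5)) = 15*(6 + (-⅘ - 5)) = 15*(6 - 29/5) = 15*(⅕) = 3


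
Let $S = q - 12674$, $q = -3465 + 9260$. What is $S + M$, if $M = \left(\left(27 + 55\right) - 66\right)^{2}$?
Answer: $-6623$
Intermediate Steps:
$q = 5795$
$M = 256$ ($M = \left(82 - 66\right)^{2} = 16^{2} = 256$)
$S = -6879$ ($S = 5795 - 12674 = -6879$)
$S + M = -6879 + 256 = -6623$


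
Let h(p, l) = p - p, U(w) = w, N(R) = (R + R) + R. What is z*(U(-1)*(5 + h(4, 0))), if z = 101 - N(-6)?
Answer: -595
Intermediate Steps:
N(R) = 3*R (N(R) = 2*R + R = 3*R)
z = 119 (z = 101 - 3*(-6) = 101 - 1*(-18) = 101 + 18 = 119)
h(p, l) = 0
z*(U(-1)*(5 + h(4, 0))) = 119*(-(5 + 0)) = 119*(-1*5) = 119*(-5) = -595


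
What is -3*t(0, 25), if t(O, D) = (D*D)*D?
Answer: -46875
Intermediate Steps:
t(O, D) = D**3 (t(O, D) = D**2*D = D**3)
-3*t(0, 25) = -3*25**3 = -3*15625 = -46875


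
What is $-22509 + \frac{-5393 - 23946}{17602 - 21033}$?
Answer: $- \frac{77199040}{3431} \approx -22500.0$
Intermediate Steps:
$-22509 + \frac{-5393 - 23946}{17602 - 21033} = -22509 - \frac{29339}{-3431} = -22509 - - \frac{29339}{3431} = -22509 + \frac{29339}{3431} = - \frac{77199040}{3431}$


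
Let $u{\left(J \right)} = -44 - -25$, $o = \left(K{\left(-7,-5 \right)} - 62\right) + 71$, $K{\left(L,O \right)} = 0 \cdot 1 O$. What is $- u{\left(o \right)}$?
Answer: $19$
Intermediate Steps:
$K{\left(L,O \right)} = 0$ ($K{\left(L,O \right)} = 0 O = 0$)
$o = 9$ ($o = \left(0 - 62\right) + 71 = -62 + 71 = 9$)
$u{\left(J \right)} = -19$ ($u{\left(J \right)} = -44 + 25 = -19$)
$- u{\left(o \right)} = \left(-1\right) \left(-19\right) = 19$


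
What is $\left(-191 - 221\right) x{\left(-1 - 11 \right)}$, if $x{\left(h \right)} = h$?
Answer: $4944$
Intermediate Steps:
$\left(-191 - 221\right) x{\left(-1 - 11 \right)} = \left(-191 - 221\right) \left(-1 - 11\right) = \left(-412\right) \left(-12\right) = 4944$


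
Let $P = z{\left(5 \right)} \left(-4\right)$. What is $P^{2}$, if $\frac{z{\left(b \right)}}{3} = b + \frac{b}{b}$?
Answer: $5184$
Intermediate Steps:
$z{\left(b \right)} = 3 + 3 b$ ($z{\left(b \right)} = 3 \left(b + \frac{b}{b}\right) = 3 \left(b + 1\right) = 3 \left(1 + b\right) = 3 + 3 b$)
$P = -72$ ($P = \left(3 + 3 \cdot 5\right) \left(-4\right) = \left(3 + 15\right) \left(-4\right) = 18 \left(-4\right) = -72$)
$P^{2} = \left(-72\right)^{2} = 5184$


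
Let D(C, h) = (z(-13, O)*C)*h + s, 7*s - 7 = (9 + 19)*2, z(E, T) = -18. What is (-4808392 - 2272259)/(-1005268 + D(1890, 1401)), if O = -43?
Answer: 7080651/48667279 ≈ 0.14549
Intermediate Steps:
s = 9 (s = 1 + ((9 + 19)*2)/7 = 1 + (28*2)/7 = 1 + (⅐)*56 = 1 + 8 = 9)
D(C, h) = 9 - 18*C*h (D(C, h) = (-18*C)*h + 9 = -18*C*h + 9 = 9 - 18*C*h)
(-4808392 - 2272259)/(-1005268 + D(1890, 1401)) = (-4808392 - 2272259)/(-1005268 + (9 - 18*1890*1401)) = -7080651/(-1005268 + (9 - 47662020)) = -7080651/(-1005268 - 47662011) = -7080651/(-48667279) = -7080651*(-1/48667279) = 7080651/48667279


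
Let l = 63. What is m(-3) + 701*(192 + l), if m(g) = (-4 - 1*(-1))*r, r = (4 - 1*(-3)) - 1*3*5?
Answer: 178779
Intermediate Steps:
r = -8 (r = (4 + 3) - 3*5 = 7 - 15 = -8)
m(g) = 24 (m(g) = (-4 - 1*(-1))*(-8) = (-4 + 1)*(-8) = -3*(-8) = 24)
m(-3) + 701*(192 + l) = 24 + 701*(192 + 63) = 24 + 701*255 = 24 + 178755 = 178779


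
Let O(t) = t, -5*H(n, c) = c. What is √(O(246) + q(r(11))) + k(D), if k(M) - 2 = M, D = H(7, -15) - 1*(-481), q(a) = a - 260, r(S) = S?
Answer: 486 + I*√3 ≈ 486.0 + 1.732*I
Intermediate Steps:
H(n, c) = -c/5
q(a) = -260 + a
D = 484 (D = -⅕*(-15) - 1*(-481) = 3 + 481 = 484)
k(M) = 2 + M
√(O(246) + q(r(11))) + k(D) = √(246 + (-260 + 11)) + (2 + 484) = √(246 - 249) + 486 = √(-3) + 486 = I*√3 + 486 = 486 + I*√3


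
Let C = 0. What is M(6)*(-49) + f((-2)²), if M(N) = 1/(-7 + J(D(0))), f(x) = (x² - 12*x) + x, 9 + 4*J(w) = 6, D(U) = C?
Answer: -672/31 ≈ -21.677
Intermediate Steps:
D(U) = 0
J(w) = -¾ (J(w) = -9/4 + (¼)*6 = -9/4 + 3/2 = -¾)
f(x) = x² - 11*x
M(N) = -4/31 (M(N) = 1/(-7 - ¾) = 1/(-31/4) = -4/31)
M(6)*(-49) + f((-2)²) = -4/31*(-49) + (-2)²*(-11 + (-2)²) = 196/31 + 4*(-11 + 4) = 196/31 + 4*(-7) = 196/31 - 28 = -672/31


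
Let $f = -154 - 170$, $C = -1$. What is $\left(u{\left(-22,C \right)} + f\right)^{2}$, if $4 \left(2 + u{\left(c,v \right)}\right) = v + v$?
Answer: $\frac{426409}{4} \approx 1.066 \cdot 10^{5}$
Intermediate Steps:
$u{\left(c,v \right)} = -2 + \frac{v}{2}$ ($u{\left(c,v \right)} = -2 + \frac{v + v}{4} = -2 + \frac{2 v}{4} = -2 + \frac{v}{2}$)
$f = -324$
$\left(u{\left(-22,C \right)} + f\right)^{2} = \left(\left(-2 + \frac{1}{2} \left(-1\right)\right) - 324\right)^{2} = \left(\left(-2 - \frac{1}{2}\right) - 324\right)^{2} = \left(- \frac{5}{2} - 324\right)^{2} = \left(- \frac{653}{2}\right)^{2} = \frac{426409}{4}$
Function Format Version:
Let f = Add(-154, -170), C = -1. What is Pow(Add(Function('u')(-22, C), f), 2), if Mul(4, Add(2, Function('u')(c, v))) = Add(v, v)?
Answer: Rational(426409, 4) ≈ 1.0660e+5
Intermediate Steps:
Function('u')(c, v) = Add(-2, Mul(Rational(1, 2), v)) (Function('u')(c, v) = Add(-2, Mul(Rational(1, 4), Add(v, v))) = Add(-2, Mul(Rational(1, 4), Mul(2, v))) = Add(-2, Mul(Rational(1, 2), v)))
f = -324
Pow(Add(Function('u')(-22, C), f), 2) = Pow(Add(Add(-2, Mul(Rational(1, 2), -1)), -324), 2) = Pow(Add(Add(-2, Rational(-1, 2)), -324), 2) = Pow(Add(Rational(-5, 2), -324), 2) = Pow(Rational(-653, 2), 2) = Rational(426409, 4)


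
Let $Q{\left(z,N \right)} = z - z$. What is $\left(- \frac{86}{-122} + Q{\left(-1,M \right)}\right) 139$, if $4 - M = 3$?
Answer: $\frac{5977}{61} \approx 97.984$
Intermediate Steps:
$M = 1$ ($M = 4 - 3 = 1$)
$Q{\left(z,N \right)} = 0$
$\left(- \frac{86}{-122} + Q{\left(-1,M \right)}\right) 139 = \left(- \frac{86}{-122} + 0\right) 139 = \left(\left(-86\right) \left(- \frac{1}{122}\right) + 0\right) 139 = \left(\frac{43}{61} + 0\right) 139 = \frac{43}{61} \cdot 139 = \frac{5977}{61}$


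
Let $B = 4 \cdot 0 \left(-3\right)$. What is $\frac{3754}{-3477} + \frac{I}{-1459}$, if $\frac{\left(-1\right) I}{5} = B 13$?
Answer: $- \frac{3754}{3477} \approx -1.0797$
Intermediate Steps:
$B = 0$ ($B = 0 \left(-3\right) = 0$)
$I = 0$ ($I = - 5 \cdot 0 \cdot 13 = \left(-5\right) 0 = 0$)
$\frac{3754}{-3477} + \frac{I}{-1459} = \frac{3754}{-3477} + \frac{0}{-1459} = 3754 \left(- \frac{1}{3477}\right) + 0 \left(- \frac{1}{1459}\right) = - \frac{3754}{3477} + 0 = - \frac{3754}{3477}$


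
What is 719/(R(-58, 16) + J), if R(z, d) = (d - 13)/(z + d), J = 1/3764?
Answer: -18944212/1875 ≈ -10104.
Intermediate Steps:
J = 1/3764 ≈ 0.00026567
R(z, d) = (-13 + d)/(d + z)
719/(R(-58, 16) + J) = 719/((-13 + 16)/(16 - 58) + 1/3764) = 719/(3/(-42) + 1/3764) = 719/(-1/42*3 + 1/3764) = 719/(-1/14 + 1/3764) = 719/(-1875/26348) = 719*(-26348/1875) = -18944212/1875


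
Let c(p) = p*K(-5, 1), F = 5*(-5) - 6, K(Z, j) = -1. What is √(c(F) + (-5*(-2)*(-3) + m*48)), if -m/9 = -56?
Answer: √24193 ≈ 155.54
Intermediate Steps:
m = 504 (m = -9*(-56) = 504)
F = -31 (F = -25 - 6 = -31)
c(p) = -p (c(p) = p*(-1) = -p)
√(c(F) + (-5*(-2)*(-3) + m*48)) = √(-1*(-31) + (-5*(-2)*(-3) + 504*48)) = √(31 + (10*(-3) + 24192)) = √(31 + (-30 + 24192)) = √(31 + 24162) = √24193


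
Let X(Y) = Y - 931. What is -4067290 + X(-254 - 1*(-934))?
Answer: -4067541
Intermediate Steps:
X(Y) = -931 + Y
-4067290 + X(-254 - 1*(-934)) = -4067290 + (-931 + (-254 - 1*(-934))) = -4067290 + (-931 + (-254 + 934)) = -4067290 + (-931 + 680) = -4067290 - 251 = -4067541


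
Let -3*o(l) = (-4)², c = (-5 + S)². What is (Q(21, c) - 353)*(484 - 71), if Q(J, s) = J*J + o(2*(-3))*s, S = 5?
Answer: 36344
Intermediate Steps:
c = 0 (c = (-5 + 5)² = 0² = 0)
o(l) = -16/3 (o(l) = -⅓*(-4)² = -⅓*16 = -16/3)
Q(J, s) = J² - 16*s/3 (Q(J, s) = J*J - 16*s/3 = J² - 16*s/3)
(Q(21, c) - 353)*(484 - 71) = ((21² - 16/3*0) - 353)*(484 - 71) = ((441 + 0) - 353)*413 = (441 - 353)*413 = 88*413 = 36344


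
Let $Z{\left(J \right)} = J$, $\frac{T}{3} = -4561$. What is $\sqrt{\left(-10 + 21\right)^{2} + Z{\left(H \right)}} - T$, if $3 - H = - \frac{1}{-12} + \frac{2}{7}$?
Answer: $13683 + \frac{\sqrt{218085}}{42} \approx 13694.0$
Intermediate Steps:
$T = -13683$ ($T = 3 \left(-4561\right) = -13683$)
$H = \frac{221}{84}$ ($H = 3 - \left(- \frac{1}{-12} + \frac{2}{7}\right) = 3 - \left(\left(-1\right) \left(- \frac{1}{12}\right) + 2 \cdot \frac{1}{7}\right) = 3 - \left(\frac{1}{12} + \frac{2}{7}\right) = 3 - \frac{31}{84} = \frac{221}{84} \approx 2.631$)
$\sqrt{\left(-10 + 21\right)^{2} + Z{\left(H \right)}} - T = \sqrt{\left(-10 + 21\right)^{2} + \frac{221}{84}} - -13683 = \sqrt{11^{2} + \frac{221}{84}} + 13683 = \sqrt{121 + \frac{221}{84}} + 13683 = \sqrt{\frac{10385}{84}} + 13683 = \frac{\sqrt{218085}}{42} + 13683 = 13683 + \frac{\sqrt{218085}}{42}$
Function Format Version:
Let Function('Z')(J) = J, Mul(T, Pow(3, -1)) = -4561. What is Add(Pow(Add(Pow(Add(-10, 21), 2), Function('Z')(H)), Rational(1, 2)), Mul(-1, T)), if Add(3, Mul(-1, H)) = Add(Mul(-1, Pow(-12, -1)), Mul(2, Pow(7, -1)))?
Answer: Add(13683, Mul(Rational(1, 42), Pow(218085, Rational(1, 2)))) ≈ 13694.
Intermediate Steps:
T = -13683 (T = Mul(3, -4561) = -13683)
H = Rational(221, 84) (H = Add(3, Mul(-1, Add(Mul(-1, Pow(-12, -1)), Mul(2, Pow(7, -1))))) = Add(3, Mul(-1, Add(Mul(-1, Rational(-1, 12)), Mul(2, Rational(1, 7))))) = Add(3, Mul(-1, Add(Rational(1, 12), Rational(2, 7)))) = Add(3, Mul(-1, Rational(31, 84))) = Add(3, Rational(-31, 84)) = Rational(221, 84) ≈ 2.6310)
Add(Pow(Add(Pow(Add(-10, 21), 2), Function('Z')(H)), Rational(1, 2)), Mul(-1, T)) = Add(Pow(Add(Pow(Add(-10, 21), 2), Rational(221, 84)), Rational(1, 2)), Mul(-1, -13683)) = Add(Pow(Add(Pow(11, 2), Rational(221, 84)), Rational(1, 2)), 13683) = Add(Pow(Add(121, Rational(221, 84)), Rational(1, 2)), 13683) = Add(Pow(Rational(10385, 84), Rational(1, 2)), 13683) = Add(Mul(Rational(1, 42), Pow(218085, Rational(1, 2))), 13683) = Add(13683, Mul(Rational(1, 42), Pow(218085, Rational(1, 2))))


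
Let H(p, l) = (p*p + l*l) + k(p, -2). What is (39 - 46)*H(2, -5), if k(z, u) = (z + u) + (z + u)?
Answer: -203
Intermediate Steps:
k(z, u) = 2*u + 2*z (k(z, u) = (u + z) + (u + z) = 2*u + 2*z)
H(p, l) = -4 + l² + p² + 2*p (H(p, l) = (p*p + l*l) + (2*(-2) + 2*p) = (p² + l²) + (-4 + 2*p) = (l² + p²) + (-4 + 2*p) = -4 + l² + p² + 2*p)
(39 - 46)*H(2, -5) = (39 - 46)*(-4 + (-5)² + 2² + 2*2) = -7*(-4 + 25 + 4 + 4) = -7*29 = -203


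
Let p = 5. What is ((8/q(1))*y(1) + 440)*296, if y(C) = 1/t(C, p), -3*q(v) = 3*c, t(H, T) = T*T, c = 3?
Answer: 9765632/75 ≈ 1.3021e+5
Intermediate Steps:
t(H, T) = T²
q(v) = -3
y(C) = 1/25 (y(C) = 1/(5²) = 1/25)
((8/q(1))*y(1) + 440)*296 = ((8/(-3))*(1/25) + 440)*296 = ((8*(-⅓))*(1/25) + 440)*296 = (-8/3*1/25 + 440)*296 = (-8/75 + 440)*296 = (32992/75)*296 = 9765632/75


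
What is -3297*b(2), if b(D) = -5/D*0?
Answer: 0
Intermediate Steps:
b(D) = 0
-3297*b(2) = -3297*0 = 0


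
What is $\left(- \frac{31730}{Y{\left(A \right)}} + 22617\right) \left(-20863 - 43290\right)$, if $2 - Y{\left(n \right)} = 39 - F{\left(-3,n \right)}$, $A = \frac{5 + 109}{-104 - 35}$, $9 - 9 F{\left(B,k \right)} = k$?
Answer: $- \frac{11287668001152}{7487} \approx -1.5076 \cdot 10^{9}$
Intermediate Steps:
$F{\left(B,k \right)} = 1 - \frac{k}{9}$
$A = - \frac{114}{139}$ ($A = \frac{114}{-139} = 114 \left(- \frac{1}{139}\right) = - \frac{114}{139} \approx -0.82014$)
$Y{\left(n \right)} = -36 - \frac{n}{9}$ ($Y{\left(n \right)} = 2 - \left(39 - \left(1 - \frac{n}{9}\right)\right) = 2 - \left(39 + \left(-1 + \frac{n}{9}\right)\right) = 2 - \left(38 + \frac{n}{9}\right) = -36 - \frac{n}{9}$)
$\left(- \frac{31730}{Y{\left(A \right)}} + 22617\right) \left(-20863 - 43290\right) = \left(- \frac{31730}{-36 - - \frac{38}{417}} + 22617\right) \left(-20863 - 43290\right) = \left(- \frac{31730}{-36 + \frac{38}{417}} + 22617\right) \left(-64153\right) = \left(- \frac{31730}{- \frac{14974}{417}} + 22617\right) \left(-64153\right) = \left(\left(-31730\right) \left(- \frac{417}{14974}\right) + 22617\right) \left(-64153\right) = \left(\frac{6615705}{7487} + 22617\right) \left(-64153\right) = \frac{175949184}{7487} \left(-64153\right) = - \frac{11287668001152}{7487}$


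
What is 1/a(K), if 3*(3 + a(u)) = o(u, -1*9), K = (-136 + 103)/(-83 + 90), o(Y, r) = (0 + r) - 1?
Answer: -3/19 ≈ -0.15789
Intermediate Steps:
o(Y, r) = -1 + r (o(Y, r) = r - 1 = -1 + r)
K = -33/7 ≈ -4.7143
a(u) = -19/3 (a(u) = -3 + (-1 - 1*9)/3 = -3 + (-1 - 9)/3 = -3 + (⅓)*(-10) = -3 - 10/3 = -19/3)
1/a(K) = 1/(-19/3) = -3/19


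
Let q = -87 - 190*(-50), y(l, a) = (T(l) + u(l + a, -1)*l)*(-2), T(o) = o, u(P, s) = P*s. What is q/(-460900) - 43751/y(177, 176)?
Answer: -484949341/1305268800 ≈ -0.37153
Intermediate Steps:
y(l, a) = -2*l - 2*l*(-a - l) (y(l, a) = (l + ((l + a)*(-1))*l)*(-2) = (l + ((a + l)*(-1))*l)*(-2) = (l + (-a - l)*l)*(-2) = (l + l*(-a - l))*(-2) = -2*l - 2*l*(-a - l))
q = 9413 (q = -87 + 9500 = 9413)
q/(-460900) - 43751/y(177, 176) = 9413/(-460900) - 43751*1/(354*(-1 + 176 + 177)) = 9413*(-1/460900) - 43751/(2*177*352) = -9413/460900 - 43751/124608 = -484949341/1305268800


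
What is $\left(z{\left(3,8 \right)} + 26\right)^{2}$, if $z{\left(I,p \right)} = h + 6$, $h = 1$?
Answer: $1089$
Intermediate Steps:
$z{\left(I,p \right)} = 7$ ($z{\left(I,p \right)} = 1 + 6 = 7$)
$\left(z{\left(3,8 \right)} + 26\right)^{2} = \left(7 + 26\right)^{2} = 33^{2} = 1089$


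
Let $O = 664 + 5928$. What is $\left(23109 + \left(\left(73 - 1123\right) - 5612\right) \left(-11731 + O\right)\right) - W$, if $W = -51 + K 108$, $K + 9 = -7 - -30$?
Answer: $34257666$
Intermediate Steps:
$O = 6592$
$K = 14$ ($K = -9 - -23 = -9 + \left(-7 + 30\right) = -9 + 23 = 14$)
$W = 1461$ ($W = -51 + 14 \cdot 108 = -51 + 1512 = 1461$)
$\left(23109 + \left(\left(73 - 1123\right) - 5612\right) \left(-11731 + O\right)\right) - W = \left(23109 + \left(\left(73 - 1123\right) - 5612\right) \left(-11731 + 6592\right)\right) - 1461 = \left(23109 + \left(-1050 - 5612\right) \left(-5139\right)\right) - 1461 = \left(23109 - -34236018\right) - 1461 = \left(23109 + 34236018\right) - 1461 = 34259127 - 1461 = 34257666$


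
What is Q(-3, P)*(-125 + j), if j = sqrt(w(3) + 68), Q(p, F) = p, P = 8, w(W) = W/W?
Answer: 375 - 3*sqrt(69) ≈ 350.08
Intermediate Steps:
w(W) = 1
j = sqrt(69) (j = sqrt(1 + 68) = sqrt(69) ≈ 8.3066)
Q(-3, P)*(-125 + j) = -3*(-125 + sqrt(69)) = 375 - 3*sqrt(69)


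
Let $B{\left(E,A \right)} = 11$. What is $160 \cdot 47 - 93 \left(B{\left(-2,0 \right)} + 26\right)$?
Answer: $4079$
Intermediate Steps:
$160 \cdot 47 - 93 \left(B{\left(-2,0 \right)} + 26\right) = 160 \cdot 47 - 93 \left(11 + 26\right) = 7520 - 3441 = 4079$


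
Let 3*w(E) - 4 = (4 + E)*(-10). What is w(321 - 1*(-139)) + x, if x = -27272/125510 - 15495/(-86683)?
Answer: -3602786145847/2331339285 ≈ -1545.4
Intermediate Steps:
x = -29945809/777113095 (x = -27272*1/125510 - 15495*(-1/86683) = -1948/8965 + 15495/86683 = -29945809/777113095 ≈ -0.038535)
w(E) = -12 - 10*E/3 (w(E) = 4/3 + ((4 + E)*(-10))/3 = 4/3 + (-40 - 10*E)/3 = 4/3 + (-40/3 - 10*E/3) = -12 - 10*E/3)
w(321 - 1*(-139)) + x = (-12 - 10*(321 - 1*(-139))/3) - 29945809/777113095 = (-12 - 10*(321 + 139)/3) - 29945809/777113095 = (-12 - 10/3*460) - 29945809/777113095 = (-12 - 4600/3) - 29945809/777113095 = -4636/3 - 29945809/777113095 = -3602786145847/2331339285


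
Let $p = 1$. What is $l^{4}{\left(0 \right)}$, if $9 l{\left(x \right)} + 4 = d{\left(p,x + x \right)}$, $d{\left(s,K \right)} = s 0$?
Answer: $\frac{256}{6561} \approx 0.039018$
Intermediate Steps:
$d{\left(s,K \right)} = 0$
$l{\left(x \right)} = - \frac{4}{9}$ ($l{\left(x \right)} = - \frac{4}{9} + \frac{1}{9} \cdot 0 = - \frac{4}{9} + 0 = - \frac{4}{9}$)
$l^{4}{\left(0 \right)} = \left(- \frac{4}{9}\right)^{4} = \frac{256}{6561}$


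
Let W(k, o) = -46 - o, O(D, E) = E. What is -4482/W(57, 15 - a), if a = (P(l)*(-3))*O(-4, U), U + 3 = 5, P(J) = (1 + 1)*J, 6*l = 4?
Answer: 1494/23 ≈ 64.957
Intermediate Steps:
l = ⅔ (l = (⅙)*4 = ⅔ ≈ 0.66667)
P(J) = 2*J
U = 2 (U = -3 + 5 = 2)
a = -8 (a = ((2*(⅔))*(-3))*2 = ((4/3)*(-3))*2 = -4*2 = -8)
-4482/W(57, 15 - a) = -4482/(-46 - (15 - 1*(-8))) = -4482/(-46 - (15 + 8)) = -4482/(-46 - 1*23) = -4482/(-46 - 23) = -4482/(-69) = -4482*(-1/69) = 1494/23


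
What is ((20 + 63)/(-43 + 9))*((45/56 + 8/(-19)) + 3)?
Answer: -298717/36176 ≈ -8.2573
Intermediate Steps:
((20 + 63)/(-43 + 9))*((45/56 + 8/(-19)) + 3) = (83/(-34))*((45*(1/56) + 8*(-1/19)) + 3) = (83*(-1/34))*((45/56 - 8/19) + 3) = -83*(407/1064 + 3)/34 = -83/34*3599/1064 = -298717/36176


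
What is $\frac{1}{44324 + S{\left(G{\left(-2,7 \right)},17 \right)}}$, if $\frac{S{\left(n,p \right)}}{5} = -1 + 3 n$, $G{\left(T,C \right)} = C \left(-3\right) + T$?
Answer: $\frac{1}{43974} \approx 2.2741 \cdot 10^{-5}$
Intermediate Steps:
$G{\left(T,C \right)} = T - 3 C$ ($G{\left(T,C \right)} = - 3 C + T = T - 3 C$)
$S{\left(n,p \right)} = -5 + 15 n$ ($S{\left(n,p \right)} = 5 \left(-1 + 3 n\right) = -5 + 15 n$)
$\frac{1}{44324 + S{\left(G{\left(-2,7 \right)},17 \right)}} = \frac{1}{44324 + \left(-5 + 15 \left(-2 - 21\right)\right)} = \frac{1}{44324 + \left(-5 + 15 \left(-23\right)\right)} = \frac{1}{44324 - 350} = \frac{1}{43974}$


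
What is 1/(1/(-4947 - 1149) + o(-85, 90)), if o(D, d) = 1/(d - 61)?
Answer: 176784/6067 ≈ 29.139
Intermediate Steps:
o(D, d) = 1/(-61 + d)
1/(1/(-4947 - 1149) + o(-85, 90)) = 1/(1/(-4947 - 1149) + 1/(-61 + 90)) = 1/(1/(-6096) + 1/29) = 1/(-1/6096 + 1/29) = 1/(6067/176784) = 176784/6067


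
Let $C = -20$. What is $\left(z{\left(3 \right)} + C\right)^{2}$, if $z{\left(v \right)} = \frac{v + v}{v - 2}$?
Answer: $196$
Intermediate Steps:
$z{\left(v \right)} = \frac{2 v}{-2 + v}$
$\left(z{\left(3 \right)} + C\right)^{2} = \left(2 \cdot 3 \frac{1}{-2 + 3} - 20\right)^{2} = \left(2 \cdot 3 \cdot 1^{-1} - 20\right)^{2} = \left(2 \cdot 3 \cdot 1 - 20\right)^{2} = \left(6 - 20\right)^{2} = \left(-14\right)^{2} = 196$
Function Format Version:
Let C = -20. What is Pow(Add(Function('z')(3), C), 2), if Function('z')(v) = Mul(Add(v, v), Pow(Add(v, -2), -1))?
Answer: 196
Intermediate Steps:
Function('z')(v) = Mul(2, v, Pow(Add(-2, v), -1)) (Function('z')(v) = Mul(Mul(2, v), Pow(Add(-2, v), -1)) = Mul(2, v, Pow(Add(-2, v), -1)))
Pow(Add(Function('z')(3), C), 2) = Pow(Add(Mul(2, 3, Pow(Add(-2, 3), -1)), -20), 2) = Pow(Add(Mul(2, 3, Pow(1, -1)), -20), 2) = Pow(Add(Mul(2, 3, 1), -20), 2) = Pow(Add(6, -20), 2) = Pow(-14, 2) = 196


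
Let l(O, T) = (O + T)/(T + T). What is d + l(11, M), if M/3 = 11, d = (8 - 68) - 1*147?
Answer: -619/3 ≈ -206.33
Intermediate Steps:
d = -207 (d = -60 - 147 = -207)
M = 33 (M = 3*11 = 33)
l(O, T) = (O + T)/(2*T) (l(O, T) = (O + T)/((2*T)) = (O + T)*(1/(2*T)) = (O + T)/(2*T))
d + l(11, M) = -207 + (1/2)*(11 + 33)/33 = -207 + (1/2)*(1/33)*44 = -207 + 2/3 = -619/3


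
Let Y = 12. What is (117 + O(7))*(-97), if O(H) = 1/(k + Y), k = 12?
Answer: -272473/24 ≈ -11353.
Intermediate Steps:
O(H) = 1/24 (O(H) = 1/(12 + 12) = 1/24)
(117 + O(7))*(-97) = (117 + 1/24)*(-97) = (2809/24)*(-97) = -272473/24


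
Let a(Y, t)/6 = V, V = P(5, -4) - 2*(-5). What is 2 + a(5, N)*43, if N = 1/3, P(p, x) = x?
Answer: 1550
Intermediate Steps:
N = ⅓ ≈ 0.33333
V = 6 (V = -4 - 2*(-5) = -4 + 10 = 6)
a(Y, t) = 36 (a(Y, t) = 6*6 = 36)
2 + a(5, N)*43 = 2 + 36*43 = 2 + 1548 = 1550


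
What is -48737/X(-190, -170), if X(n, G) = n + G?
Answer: 48737/360 ≈ 135.38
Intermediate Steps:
X(n, G) = G + n
-48737/X(-190, -170) = -48737/(-170 - 190) = -48737/(-360) = -48737*(-1/360) = 48737/360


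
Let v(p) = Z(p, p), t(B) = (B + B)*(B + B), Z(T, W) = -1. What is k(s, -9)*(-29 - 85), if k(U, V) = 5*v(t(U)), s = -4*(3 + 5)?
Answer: 570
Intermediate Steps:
t(B) = 4*B² (t(B) = (2*B)*(2*B) = 4*B²)
s = -32 (s = -4*8 = -32)
v(p) = -1
k(U, V) = -5 (k(U, V) = 5*(-1) = -5)
k(s, -9)*(-29 - 85) = -5*(-29 - 85) = -5*(-114) = 570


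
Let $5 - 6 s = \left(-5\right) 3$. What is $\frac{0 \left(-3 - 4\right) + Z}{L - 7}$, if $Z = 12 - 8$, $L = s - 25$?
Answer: $- \frac{6}{43} \approx -0.13953$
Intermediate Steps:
$s = \frac{10}{3}$ ($s = \frac{5}{6} - \frac{\left(-5\right) 3}{6} = \frac{5}{6} - - \frac{5}{2} = \frac{5}{6} + \frac{5}{2} = \frac{10}{3} \approx 3.3333$)
$L = - \frac{65}{3}$ ($L = \frac{10}{3} - 25 = - \frac{65}{3} \approx -21.667$)
$Z = 4$
$\frac{0 \left(-3 - 4\right) + Z}{L - 7} = \frac{0 \left(-3 - 4\right) + 4}{- \frac{65}{3} - 7} = \frac{0 \left(-7\right) + 4}{- \frac{86}{3}} = \left(0 + 4\right) \left(- \frac{3}{86}\right) = 4 \left(- \frac{3}{86}\right) = - \frac{6}{43}$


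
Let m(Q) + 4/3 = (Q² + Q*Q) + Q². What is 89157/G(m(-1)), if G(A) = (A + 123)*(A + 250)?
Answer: 802413/282370 ≈ 2.8417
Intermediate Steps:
m(Q) = -4/3 + 3*Q² (m(Q) = -4/3 + ((Q² + Q*Q) + Q²) = -4/3 + ((Q² + Q²) + Q²) = -4/3 + (2*Q² + Q²) = -4/3 + 3*Q²)
G(A) = (123 + A)*(250 + A)
89157/G(m(-1)) = 89157/(30750 + (-4/3 + 3*(-1)²)² + 373*(-4/3 + 3*(-1)²)) = 89157/(30750 + (-4/3 + 3*1)² + 373*(-4/3 + 3*1)) = 89157/(30750 + (-4/3 + 3)² + 373*(-4/3 + 3)) = 89157/(30750 + (5/3)² + 373*(5/3)) = 89157/(30750 + 25/9 + 1865/3) = 89157/(282370/9) = 89157*(9/282370) = 802413/282370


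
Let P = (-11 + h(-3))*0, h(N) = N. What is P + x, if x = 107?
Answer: 107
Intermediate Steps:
P = 0 (P = (-11 - 3)*0 = -14*0 = 0)
P + x = 0 + 107 = 107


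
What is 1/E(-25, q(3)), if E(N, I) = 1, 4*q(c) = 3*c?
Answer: 1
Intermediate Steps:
q(c) = 3*c/4 (q(c) = (3*c)/4 = 3*c/4)
1/E(-25, q(3)) = 1/1 = 1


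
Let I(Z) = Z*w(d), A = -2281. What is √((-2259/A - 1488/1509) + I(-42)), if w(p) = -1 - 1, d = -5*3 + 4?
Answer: √110582883738559/1147343 ≈ 9.1654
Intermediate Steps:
d = -11 (d = -15 + 4 = -11)
w(p) = -2
I(Z) = -2*Z (I(Z) = Z*(-2) = -2*Z)
√((-2259/A - 1488/1509) + I(-42)) = √((-2259/(-2281) - 1488/1509) - 2*(-42)) = √((-2259*(-1/2281) - 1488*1/1509) + 84) = √((2259/2281 - 496/503) + 84) = √(4901/1147343 + 84) = √(96381713/1147343) = √110582883738559/1147343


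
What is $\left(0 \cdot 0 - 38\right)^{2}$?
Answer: $1444$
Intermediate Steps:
$\left(0 \cdot 0 - 38\right)^{2} = \left(0 - 38\right)^{2} = \left(-38\right)^{2} = 1444$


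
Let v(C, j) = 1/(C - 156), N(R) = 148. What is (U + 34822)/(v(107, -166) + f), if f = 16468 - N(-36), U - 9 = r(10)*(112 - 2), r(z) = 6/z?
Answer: 1709953/799679 ≈ 2.1383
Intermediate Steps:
U = 75 (U = 9 + (6/10)*(112 - 2) = 9 + (6*(1/10))*110 = 9 + (3/5)*110 = 9 + 66 = 75)
v(C, j) = 1/(-156 + C)
f = 16320 (f = 16468 - 1*148 = 16468 - 148 = 16320)
(U + 34822)/(v(107, -166) + f) = (75 + 34822)/(1/(-156 + 107) + 16320) = 34897/(1/(-49) + 16320) = 34897/(-1/49 + 16320) = 34897/(799679/49) = 34897*(49/799679) = 1709953/799679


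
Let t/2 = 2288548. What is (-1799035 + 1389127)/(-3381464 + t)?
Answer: -34159/99636 ≈ -0.34284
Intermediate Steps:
t = 4577096 (t = 2*2288548 = 4577096)
(-1799035 + 1389127)/(-3381464 + t) = (-1799035 + 1389127)/(-3381464 + 4577096) = -409908/1195632 = -409908*1/1195632 = -34159/99636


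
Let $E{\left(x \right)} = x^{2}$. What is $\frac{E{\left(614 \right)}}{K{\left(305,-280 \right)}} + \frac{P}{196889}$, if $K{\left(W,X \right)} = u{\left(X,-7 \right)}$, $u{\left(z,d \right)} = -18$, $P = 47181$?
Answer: $- \frac{37112758093}{1772001} \approx -20944.0$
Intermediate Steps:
$K{\left(W,X \right)} = -18$
$\frac{E{\left(614 \right)}}{K{\left(305,-280 \right)}} + \frac{P}{196889} = \frac{614^{2}}{-18} + \frac{47181}{196889} = 376996 \left(- \frac{1}{18}\right) + 47181 \cdot \frac{1}{196889} = - \frac{188498}{9} + \frac{47181}{196889} = - \frac{37112758093}{1772001}$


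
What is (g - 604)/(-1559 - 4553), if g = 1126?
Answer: -261/3056 ≈ -0.085406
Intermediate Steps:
(g - 604)/(-1559 - 4553) = (1126 - 604)/(-1559 - 4553) = 522/(-6112) = 522*(-1/6112) = -261/3056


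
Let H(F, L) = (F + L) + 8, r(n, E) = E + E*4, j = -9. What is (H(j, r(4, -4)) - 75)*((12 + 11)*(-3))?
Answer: 6624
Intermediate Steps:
r(n, E) = 5*E (r(n, E) = E + 4*E = 5*E)
H(F, L) = 8 + F + L
(H(j, r(4, -4)) - 75)*((12 + 11)*(-3)) = ((8 - 9 + 5*(-4)) - 75)*((12 + 11)*(-3)) = ((8 - 9 - 20) - 75)*(23*(-3)) = (-21 - 75)*(-69) = -96*(-69) = 6624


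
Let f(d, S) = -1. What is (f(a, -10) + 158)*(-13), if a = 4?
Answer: -2041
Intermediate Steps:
(f(a, -10) + 158)*(-13) = (-1 + 158)*(-13) = 157*(-13) = -2041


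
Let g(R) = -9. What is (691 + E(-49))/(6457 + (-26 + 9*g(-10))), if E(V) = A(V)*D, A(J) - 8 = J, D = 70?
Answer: -2179/6350 ≈ -0.34315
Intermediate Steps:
A(J) = 8 + J
E(V) = 560 + 70*V (E(V) = (8 + V)*70 = 560 + 70*V)
(691 + E(-49))/(6457 + (-26 + 9*g(-10))) = (691 + (560 + 70*(-49)))/(6457 + (-26 + 9*(-9))) = (691 + (560 - 3430))/(6457 + (-26 - 81)) = (691 - 2870)/(6457 - 107) = -2179/6350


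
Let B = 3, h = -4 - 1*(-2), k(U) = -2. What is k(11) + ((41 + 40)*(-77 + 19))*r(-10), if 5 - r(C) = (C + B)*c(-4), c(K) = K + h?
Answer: 173824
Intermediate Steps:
h = -2 (h = -4 + 2 = -2)
c(K) = -2 + K (c(K) = K - 2 = -2 + K)
r(C) = 23 + 6*C (r(C) = 5 - (C + 3)*(-2 - 4) = 5 - (3 + C)*(-6) = 5 - (-18 - 6*C) = 5 + (18 + 6*C) = 23 + 6*C)
k(11) + ((41 + 40)*(-77 + 19))*r(-10) = -2 + ((41 + 40)*(-77 + 19))*(23 + 6*(-10)) = -2 + (81*(-58))*(23 - 60) = -2 - 4698*(-37) = -2 + 173826 = 173824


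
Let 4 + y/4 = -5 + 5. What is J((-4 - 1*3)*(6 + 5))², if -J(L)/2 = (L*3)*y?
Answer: 54641664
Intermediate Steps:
y = -16 (y = -16 + 4*(-5 + 5) = -16 + 4*0 = -16 + 0 = -16)
J(L) = 96*L (J(L) = -2*L*3*(-16) = -2*3*L*(-16) = -(-96)*L = 96*L)
J((-4 - 1*3)*(6 + 5))² = (96*((-4 - 1*3)*(6 + 5)))² = (96*((-4 - 3)*11))² = (96*(-7*11))² = (96*(-77))² = (-7392)² = 54641664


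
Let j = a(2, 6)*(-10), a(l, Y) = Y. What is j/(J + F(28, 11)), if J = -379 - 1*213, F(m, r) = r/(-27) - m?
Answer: 1620/16751 ≈ 0.096711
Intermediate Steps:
F(m, r) = -m - r/27 (F(m, r) = r*(-1/27) - m = -r/27 - m = -m - r/27)
j = -60 (j = 6*(-10) = -60)
J = -592 (J = -379 - 213 = -592)
j/(J + F(28, 11)) = -60/(-592 + (-1*28 - 1/27*11)) = -60/(-592 + (-28 - 11/27)) = -60/(-592 - 767/27) = -60/(-16751/27) = -27/16751*(-60) = 1620/16751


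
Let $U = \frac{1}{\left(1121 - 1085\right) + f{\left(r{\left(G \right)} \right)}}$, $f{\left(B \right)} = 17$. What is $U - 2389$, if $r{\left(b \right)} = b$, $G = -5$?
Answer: $- \frac{126616}{53} \approx -2389.0$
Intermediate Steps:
$U = \frac{1}{53}$ ($U = \frac{1}{\left(1121 - 1085\right) + 17} = \frac{1}{36 + 17} = \frac{1}{53} \approx 0.018868$)
$U - 2389 = \frac{1}{53} - 2389 = - \frac{126616}{53}$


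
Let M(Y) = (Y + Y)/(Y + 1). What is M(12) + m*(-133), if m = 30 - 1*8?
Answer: -38014/13 ≈ -2924.2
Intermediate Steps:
M(Y) = 2*Y/(1 + Y) (M(Y) = (2*Y)/(1 + Y) = 2*Y/(1 + Y))
m = 22 (m = 30 - 8 = 22)
M(12) + m*(-133) = 2*12/(1 + 12) + 22*(-133) = 2*12/13 - 2926 = 2*12*(1/13) - 2926 = 24/13 - 2926 = -38014/13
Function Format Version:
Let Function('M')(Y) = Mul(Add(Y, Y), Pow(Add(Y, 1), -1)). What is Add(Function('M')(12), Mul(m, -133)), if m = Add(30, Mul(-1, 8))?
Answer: Rational(-38014, 13) ≈ -2924.2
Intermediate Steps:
Function('M')(Y) = Mul(2, Y, Pow(Add(1, Y), -1)) (Function('M')(Y) = Mul(Mul(2, Y), Pow(Add(1, Y), -1)) = Mul(2, Y, Pow(Add(1, Y), -1)))
m = 22 (m = Add(30, -8) = 22)
Add(Function('M')(12), Mul(m, -133)) = Add(Mul(2, 12, Pow(Add(1, 12), -1)), Mul(22, -133)) = Add(Mul(2, 12, Pow(13, -1)), -2926) = Add(Mul(2, 12, Rational(1, 13)), -2926) = Add(Rational(24, 13), -2926) = Rational(-38014, 13)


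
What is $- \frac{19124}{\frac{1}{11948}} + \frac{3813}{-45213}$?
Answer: $- \frac{3443626323463}{15071} \approx -2.2849 \cdot 10^{8}$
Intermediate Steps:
$- \frac{19124}{\frac{1}{11948}} + \frac{3813}{-45213} = - 19124 \frac{1}{\frac{1}{11948}} + 3813 \left(- \frac{1}{45213}\right) = \left(-19124\right) 11948 - \frac{1271}{15071} = -228493552 - \frac{1271}{15071} = - \frac{3443626323463}{15071}$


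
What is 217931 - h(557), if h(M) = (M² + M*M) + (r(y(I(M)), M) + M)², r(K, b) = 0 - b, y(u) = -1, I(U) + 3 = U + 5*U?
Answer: -402567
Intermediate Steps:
I(U) = -3 + 6*U (I(U) = -3 + (U + 5*U) = -3 + 6*U)
r(K, b) = -b
h(M) = 2*M² (h(M) = (M² + M*M) + (-M + M)² = (M² + M²) + 0² = 2*M² + 0 = 2*M²)
217931 - h(557) = 217931 - 2*557² = 217931 - 2*310249 = 217931 - 1*620498 = 217931 - 620498 = -402567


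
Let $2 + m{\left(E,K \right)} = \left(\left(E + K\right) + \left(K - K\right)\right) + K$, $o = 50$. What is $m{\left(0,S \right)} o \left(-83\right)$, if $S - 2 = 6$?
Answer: $-58100$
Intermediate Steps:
$S = 8$ ($S = 2 + 6 = 8$)
$m{\left(E,K \right)} = -2 + E + 2 K$ ($m{\left(E,K \right)} = -2 + \left(\left(\left(E + K\right) + \left(K - K\right)\right) + K\right) = -2 + \left(\left(\left(E + K\right) + 0\right) + K\right) = -2 + \left(\left(E + K\right) + K\right) = -2 + \left(E + 2 K\right) = -2 + E + 2 K$)
$m{\left(0,S \right)} o \left(-83\right) = \left(-2 + 0 + 2 \cdot 8\right) 50 \left(-83\right) = \left(-2 + 0 + 16\right) 50 \left(-83\right) = 14 \cdot 50 \left(-83\right) = 700 \left(-83\right) = -58100$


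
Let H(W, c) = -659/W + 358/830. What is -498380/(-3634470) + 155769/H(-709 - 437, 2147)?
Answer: 26924969459027092/173952639693 ≈ 1.5478e+5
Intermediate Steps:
H(W, c) = 179/415 - 659/W (H(W, c) = -659/W + 358*(1/830) = -659/W + 179/415 = 179/415 - 659/W)
-498380/(-3634470) + 155769/H(-709 - 437, 2147) = -498380/(-3634470) + 155769/(179/415 - 659/(-709 - 437)) = -498380*(-1/3634470) + 155769/(179/415 - 659/(-1146)) = 49838/363447 + 155769/(179/415 - 659*(-1/1146)) = 49838/363447 + 155769/(179/415 + 659/1146) = 49838/363447 + 155769/(478619/475590) = 49838/363447 + 155769*(475590/478619) = 49838/363447 + 74082178710/478619 = 26924969459027092/173952639693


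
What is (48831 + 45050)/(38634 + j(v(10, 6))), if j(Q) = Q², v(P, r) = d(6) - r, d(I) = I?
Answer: 93881/38634 ≈ 2.4300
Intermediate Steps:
v(P, r) = 6 - r
(48831 + 45050)/(38634 + j(v(10, 6))) = (48831 + 45050)/(38634 + (6 - 1*6)²) = 93881/(38634 + (6 - 6)²) = 93881/(38634 + 0²) = 93881/(38634 + 0) = 93881/38634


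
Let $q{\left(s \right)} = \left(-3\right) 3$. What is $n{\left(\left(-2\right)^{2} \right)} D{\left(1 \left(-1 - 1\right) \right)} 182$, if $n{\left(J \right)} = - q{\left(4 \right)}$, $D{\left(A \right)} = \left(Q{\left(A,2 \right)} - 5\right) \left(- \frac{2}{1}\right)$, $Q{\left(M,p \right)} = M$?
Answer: $22932$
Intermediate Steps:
$D{\left(A \right)} = 10 - 2 A$ ($D{\left(A \right)} = \left(A - 5\right) \left(- \frac{2}{1}\right) = \left(-5 + A\right) \left(\left(-2\right) 1\right) = \left(-5 + A\right) \left(-2\right) = 10 - 2 A$)
$q{\left(s \right)} = -9$
$n{\left(J \right)} = 9$ ($n{\left(J \right)} = \left(-1\right) \left(-9\right) = 9$)
$n{\left(\left(-2\right)^{2} \right)} D{\left(1 \left(-1 - 1\right) \right)} 182 = 9 \left(10 - 2 \cdot 1 \left(-1 - 1\right)\right) 182 = 9 \left(10 - 2 \cdot 1 \left(-2\right)\right) 182 = 9 \left(10 - -4\right) 182 = 9 \left(10 + 4\right) 182 = 9 \cdot 14 \cdot 182 = 126 \cdot 182 = 22932$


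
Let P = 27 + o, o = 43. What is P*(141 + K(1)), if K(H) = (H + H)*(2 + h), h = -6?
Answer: 9310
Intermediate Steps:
K(H) = -8*H (K(H) = (H + H)*(2 - 6) = (2*H)*(-4) = -8*H)
P = 70 (P = 27 + 43 = 70)
P*(141 + K(1)) = 70*(141 - 8*1) = 70*(141 - 8) = 70*133 = 9310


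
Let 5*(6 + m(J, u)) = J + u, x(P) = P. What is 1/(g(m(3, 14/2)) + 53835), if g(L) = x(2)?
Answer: 1/53837 ≈ 1.8575e-5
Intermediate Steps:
m(J, u) = -6 + J/5 + u/5 (m(J, u) = -6 + (J + u)/5 = -6 + (J/5 + u/5) = -6 + J/5 + u/5)
g(L) = 2
1/(g(m(3, 14/2)) + 53835) = 1/(2 + 53835) = 1/53837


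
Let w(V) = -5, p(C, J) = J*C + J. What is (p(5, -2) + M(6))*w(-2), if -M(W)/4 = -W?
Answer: -60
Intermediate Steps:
p(C, J) = J + C*J (p(C, J) = C*J + J = J + C*J)
M(W) = 4*W (M(W) = -(-4)*W = 4*W)
(p(5, -2) + M(6))*w(-2) = (-2*(1 + 5) + 4*6)*(-5) = (-2*6 + 24)*(-5) = (-12 + 24)*(-5) = 12*(-5) = -60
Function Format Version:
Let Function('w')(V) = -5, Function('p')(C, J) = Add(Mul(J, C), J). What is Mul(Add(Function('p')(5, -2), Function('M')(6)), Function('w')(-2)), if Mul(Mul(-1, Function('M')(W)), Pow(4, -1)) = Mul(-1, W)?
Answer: -60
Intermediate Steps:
Function('p')(C, J) = Add(J, Mul(C, J)) (Function('p')(C, J) = Add(Mul(C, J), J) = Add(J, Mul(C, J)))
Function('M')(W) = Mul(4, W) (Function('M')(W) = Mul(-4, Mul(-1, W)) = Mul(4, W))
Mul(Add(Function('p')(5, -2), Function('M')(6)), Function('w')(-2)) = Mul(Add(Mul(-2, Add(1, 5)), Mul(4, 6)), -5) = Mul(Add(Mul(-2, 6), 24), -5) = Mul(Add(-12, 24), -5) = Mul(12, -5) = -60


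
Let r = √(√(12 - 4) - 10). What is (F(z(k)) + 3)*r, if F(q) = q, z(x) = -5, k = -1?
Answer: -2*I*√(10 - 2*√2) ≈ -5.356*I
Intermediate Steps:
r = √(-10 + 2*√2) (r = √(√8 - 10) = √(2*√2 - 10) = √(-10 + 2*√2) ≈ 2.678*I)
(F(z(k)) + 3)*r = (-5 + 3)*√(-10 + 2*√2) = -2*√(-10 + 2*√2)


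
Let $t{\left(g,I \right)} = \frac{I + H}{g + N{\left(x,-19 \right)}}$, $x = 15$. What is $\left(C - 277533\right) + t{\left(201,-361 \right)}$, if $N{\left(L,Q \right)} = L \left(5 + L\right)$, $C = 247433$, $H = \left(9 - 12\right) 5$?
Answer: $- \frac{15080476}{501} \approx -30101.0$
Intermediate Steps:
$H = -15$ ($H = \left(-3\right) 5 = -15$)
$t{\left(g,I \right)} = \frac{-15 + I}{300 + g}$ ($t{\left(g,I \right)} = \frac{I - 15}{g + 15 \left(5 + 15\right)} = \frac{-15 + I}{g + 15 \cdot 20} = \frac{-15 + I}{g + 300} = \frac{-15 + I}{300 + g}$)
$\left(C - 277533\right) + t{\left(201,-361 \right)} = \left(247433 - 277533\right) + \frac{-15 - 361}{300 + 201} = -30100 + \frac{1}{501} \left(-376\right) = -30100 - \frac{376}{501} = - \frac{15080476}{501}$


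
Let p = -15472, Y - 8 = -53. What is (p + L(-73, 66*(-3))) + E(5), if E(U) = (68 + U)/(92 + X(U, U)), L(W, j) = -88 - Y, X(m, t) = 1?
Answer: -1442822/93 ≈ -15514.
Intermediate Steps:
Y = -45 (Y = 8 - 53 = -45)
L(W, j) = -43 (L(W, j) = -88 - 1*(-45) = -88 + 45 = -43)
E(U) = 68/93 + U/93 (E(U) = (68 + U)/(92 + 1) = (68 + U)/93 = (68 + U)*(1/93) = 68/93 + U/93)
(p + L(-73, 66*(-3))) + E(5) = (-15472 - 43) + (68/93 + (1/93)*5) = -15515 + (68/93 + 5/93) = -15515 + 73/93 = -1442822/93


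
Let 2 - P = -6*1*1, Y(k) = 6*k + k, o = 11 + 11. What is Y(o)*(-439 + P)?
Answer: -66374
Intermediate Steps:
o = 22
Y(k) = 7*k
P = 8 (P = 2 - (-6*1) = 2 - (-6) = 2 - 1*(-6) = 2 + 6 = 8)
Y(o)*(-439 + P) = (7*22)*(-439 + 8) = 154*(-431) = -66374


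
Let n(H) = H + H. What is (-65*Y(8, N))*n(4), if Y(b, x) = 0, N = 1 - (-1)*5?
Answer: 0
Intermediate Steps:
n(H) = 2*H
N = 6 (N = 1 - 1*(-5) = 1 + 5 = 6)
(-65*Y(8, N))*n(4) = (-65*0)*(2*4) = 0*8 = 0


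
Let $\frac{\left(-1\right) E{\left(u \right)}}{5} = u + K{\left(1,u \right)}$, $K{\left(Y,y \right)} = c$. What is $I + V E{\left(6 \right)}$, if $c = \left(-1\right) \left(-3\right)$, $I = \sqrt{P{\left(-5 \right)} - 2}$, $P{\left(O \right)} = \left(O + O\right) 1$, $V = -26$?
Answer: $1170 + 2 i \sqrt{3} \approx 1170.0 + 3.4641 i$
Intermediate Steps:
$P{\left(O \right)} = 2 O$ ($P{\left(O \right)} = 2 O 1 = 2 O$)
$I = 2 i \sqrt{3}$ ($I = \sqrt{2 \left(-5\right) - 2} = \sqrt{-10 - 2} = \sqrt{-12} = 2 i \sqrt{3} \approx 3.4641 i$)
$c = 3$
$K{\left(Y,y \right)} = 3$
$E{\left(u \right)} = -15 - 5 u$ ($E{\left(u \right)} = - 5 \left(u + 3\right) = - 5 \left(3 + u\right) = -15 - 5 u$)
$I + V E{\left(6 \right)} = 2 i \sqrt{3} - 26 \left(-15 - 30\right) = 2 i \sqrt{3} - -1170 = 2 i \sqrt{3} + 1170 = 1170 + 2 i \sqrt{3}$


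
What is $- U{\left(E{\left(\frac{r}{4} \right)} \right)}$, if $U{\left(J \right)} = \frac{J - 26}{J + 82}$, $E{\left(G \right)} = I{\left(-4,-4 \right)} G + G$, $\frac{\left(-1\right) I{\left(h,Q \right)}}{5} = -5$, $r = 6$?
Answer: $- \frac{13}{121} \approx -0.10744$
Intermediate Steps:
$I{\left(h,Q \right)} = 25$ ($I{\left(h,Q \right)} = \left(-5\right) \left(-5\right) = 25$)
$E{\left(G \right)} = 26 G$ ($E{\left(G \right)} = 25 G + G = 26 G$)
$U{\left(J \right)} = \frac{-26 + J}{82 + J}$
$- U{\left(E{\left(\frac{r}{4} \right)} \right)} = - \frac{-26 + 26 \cdot \frac{6}{4}}{82 + 26 \cdot \frac{6}{4}} = - \frac{-26 + 26 \cdot 6 \cdot \frac{1}{4}}{82 + 26 \cdot 6 \cdot \frac{1}{4}} = - \frac{-26 + 26 \cdot \frac{3}{2}}{82 + 26 \cdot \frac{3}{2}} = - \frac{-26 + 39}{82 + 39} = - \frac{13}{121}$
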